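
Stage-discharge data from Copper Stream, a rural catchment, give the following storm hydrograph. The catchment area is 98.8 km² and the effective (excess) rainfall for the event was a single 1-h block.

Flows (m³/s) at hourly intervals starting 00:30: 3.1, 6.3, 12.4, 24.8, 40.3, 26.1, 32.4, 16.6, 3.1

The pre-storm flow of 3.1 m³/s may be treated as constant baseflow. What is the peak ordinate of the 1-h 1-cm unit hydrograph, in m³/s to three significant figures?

U_p ≈ 74.4 m³/s

Direct runoff: 0.0, 3.2, 9.3, 21.7, 37.2, 23.0, 29.3, 13.5, 0.0 m³/s; ΣQ_DR = 137.2 m³/s, peak = 37.2 m³/s.
Runoff depth d = ΣQ_DR·Δt / A = 137.2 × 3600 / (98.8 km²) = 4.999 mm.
The 1-cm UH is the DRH scaled by (10 mm)/d, so U_p = 37.2 × 10/4.999 = 74.4 m³/s.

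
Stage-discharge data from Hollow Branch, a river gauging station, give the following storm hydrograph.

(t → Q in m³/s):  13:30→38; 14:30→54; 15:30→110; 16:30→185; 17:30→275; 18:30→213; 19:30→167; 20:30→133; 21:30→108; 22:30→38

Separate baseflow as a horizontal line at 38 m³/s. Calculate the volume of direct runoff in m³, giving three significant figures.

V ≈ 3.39 × 10^6 m³

Direct-runoff ordinates (Q − Q_b): 0.0, 16.0, 72.0, 147.0, 237.0, 175.0, 129.0, 95.0, 70.0, 0.0 m³/s.
ΣQ_DR = 941.0 m³/s.
With Δt = 1 h = 3600 s, V = ΣQ_DR · Δt = 941.0 × 3600 = 3.39 × 10^6 m³.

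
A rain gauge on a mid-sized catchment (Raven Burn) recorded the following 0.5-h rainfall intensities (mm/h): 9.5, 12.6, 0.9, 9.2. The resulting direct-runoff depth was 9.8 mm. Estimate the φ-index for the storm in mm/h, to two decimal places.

φ ≈ 3.90 mm/h

Only the 3 blocks with intensity above φ contribute runoff: 9.5, 12.6, 9.2 mm/h.
Σ(I−φ)·Δt = d  ⇒  (9.5+12.6+9.2 − 3φ)·0.5 = 9.8
φ = (31.30 − 9.8/0.5) / 3 = 3.90 mm/h.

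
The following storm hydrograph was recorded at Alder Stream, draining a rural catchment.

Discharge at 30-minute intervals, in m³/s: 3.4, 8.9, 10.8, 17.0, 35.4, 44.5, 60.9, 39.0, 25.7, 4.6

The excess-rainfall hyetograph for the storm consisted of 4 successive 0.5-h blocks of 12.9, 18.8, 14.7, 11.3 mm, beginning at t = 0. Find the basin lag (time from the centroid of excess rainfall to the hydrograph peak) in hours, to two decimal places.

Centroid of excess rainfall: t_c = Σ P_i·t̄_i / ΣP_i = 0.9614 h (block centres at 0.25, 0.75, 1.25, 1.75 h).
Hydrograph peak occurs at t = 3 h, so basin lag t_L = 3 − 0.9614 = 2.04 h.

t_L ≈ 2.04 h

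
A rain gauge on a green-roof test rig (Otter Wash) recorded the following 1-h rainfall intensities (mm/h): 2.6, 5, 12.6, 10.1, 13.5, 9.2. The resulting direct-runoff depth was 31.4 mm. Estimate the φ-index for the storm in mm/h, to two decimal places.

Only the 5 blocks with intensity above φ contribute runoff: 5, 12.6, 10.1, 13.5, 9.2 mm/h.
Σ(I−φ)·Δt = d  ⇒  (5+12.6+10.1+13.5+9.2 − 5φ)·1 = 31.4
φ = (50.40 − 31.4/1) / 5 = 3.80 mm/h.

φ ≈ 3.80 mm/h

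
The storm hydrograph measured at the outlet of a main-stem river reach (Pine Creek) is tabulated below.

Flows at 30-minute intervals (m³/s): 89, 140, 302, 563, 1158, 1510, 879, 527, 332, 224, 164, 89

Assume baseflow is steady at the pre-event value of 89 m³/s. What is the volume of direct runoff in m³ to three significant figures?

Direct-runoff ordinates (Q − Q_b): 0.0, 51.0, 213.0, 474.0, 1069.0, 1421.0, 790.0, 438.0, 243.0, 135.0, 75.0, 0.0 m³/s.
ΣQ_DR = 4909 m³/s.
With Δt = 0.5 h = 1800 s, V = ΣQ_DR · Δt = 4909 × 1800 = 8.84 × 10^6 m³.

V ≈ 8.84 × 10^6 m³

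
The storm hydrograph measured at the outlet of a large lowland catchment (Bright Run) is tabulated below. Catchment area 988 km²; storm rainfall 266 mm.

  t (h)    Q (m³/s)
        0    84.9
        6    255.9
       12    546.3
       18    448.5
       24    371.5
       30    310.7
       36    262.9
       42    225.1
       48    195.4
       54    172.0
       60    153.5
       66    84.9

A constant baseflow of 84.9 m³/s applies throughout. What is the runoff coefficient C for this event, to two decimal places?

C ≈ 0.17

ΣQ_DR = 2093 m³/s; V = ΣQ_DR·Δt = 4.520 × 10^7 m³.
Runoff depth d = V / A = 45.75 mm.
C = d / P = 45.75 / 266 = 0.17.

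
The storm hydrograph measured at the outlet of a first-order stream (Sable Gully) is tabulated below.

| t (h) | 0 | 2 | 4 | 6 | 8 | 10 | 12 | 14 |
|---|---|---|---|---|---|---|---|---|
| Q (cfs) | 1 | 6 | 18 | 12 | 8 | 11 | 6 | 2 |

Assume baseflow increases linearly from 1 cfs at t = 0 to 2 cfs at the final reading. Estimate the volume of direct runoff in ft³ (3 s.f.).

Direct-runoff ordinates (Q − Q_b): 0.00, 4.86, 16.71, 10.57, 6.43, 9.29, 4.14, 0.00 cfs.
ΣQ_DR = 52.00 cfs.
With Δt = 2 h = 7200 s, V = ΣQ_DR · Δt = 52.00 × 7200 = 3.74 × 10^5 ft³.

V ≈ 3.74 × 10^5 ft³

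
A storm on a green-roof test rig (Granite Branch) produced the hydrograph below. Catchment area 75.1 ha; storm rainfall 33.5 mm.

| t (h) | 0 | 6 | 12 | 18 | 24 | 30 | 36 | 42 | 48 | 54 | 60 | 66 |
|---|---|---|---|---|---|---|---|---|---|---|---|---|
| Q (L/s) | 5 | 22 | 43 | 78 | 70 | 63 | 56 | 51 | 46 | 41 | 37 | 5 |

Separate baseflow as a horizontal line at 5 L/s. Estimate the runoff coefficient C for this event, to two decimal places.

ΣQ_DR = 457.0 L/s; V = ΣQ_DR·Δt = 9.871 × 10^6 L.
Runoff depth d = V / A = 13.14 mm.
C = d / P = 13.14 / 33.5 = 0.39.

C ≈ 0.39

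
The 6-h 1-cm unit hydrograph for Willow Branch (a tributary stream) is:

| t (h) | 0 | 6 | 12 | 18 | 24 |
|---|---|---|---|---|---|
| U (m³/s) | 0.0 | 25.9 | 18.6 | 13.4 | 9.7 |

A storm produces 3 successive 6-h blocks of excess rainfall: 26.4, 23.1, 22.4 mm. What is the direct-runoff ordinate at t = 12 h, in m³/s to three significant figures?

By discrete convolution, Q_j = Σ (P_i / 10 mm) · U_{j−i}.
At t = 12 h (j=2): Q = (26.4/10)·18.6 + (23.1/10)·25.9 + (22.4/10)·0.0 = 109 m³/s.

Q ≈ 109 m³/s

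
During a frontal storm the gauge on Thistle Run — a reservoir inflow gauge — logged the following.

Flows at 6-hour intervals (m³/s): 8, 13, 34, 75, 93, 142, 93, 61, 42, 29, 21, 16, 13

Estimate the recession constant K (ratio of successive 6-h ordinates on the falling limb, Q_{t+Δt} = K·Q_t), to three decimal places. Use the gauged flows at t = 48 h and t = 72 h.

K ≈ 0.746

Using the recession-limb readings at t = 48 h and t = 72 h: Q falls from 42 to 13 m³/s over 4 intervals.
K = (Q₂/Q₁)^(1/4) = (13/42)^(1/4) = 0.746.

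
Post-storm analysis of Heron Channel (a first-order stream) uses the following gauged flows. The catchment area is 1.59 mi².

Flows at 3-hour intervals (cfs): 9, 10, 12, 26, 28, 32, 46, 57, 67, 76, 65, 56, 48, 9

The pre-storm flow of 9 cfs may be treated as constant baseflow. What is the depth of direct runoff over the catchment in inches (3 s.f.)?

Direct runoff: 0.0, 1.0, 3.0, 17.0, 19.0, 23.0, 37.0, 48.0, 58.0, 67.0, 56.0, 47.0, 39.0, 0.0 cfs; ΣQ_DR = 415.0 cfs.
V = ΣQ_DR · Δt = 415.0 × 10800 s = 4.482 × 10^6 ft³.
Over A = 1.59 mi², depth = V / A = 1.21 in.

d ≈ 1.21 in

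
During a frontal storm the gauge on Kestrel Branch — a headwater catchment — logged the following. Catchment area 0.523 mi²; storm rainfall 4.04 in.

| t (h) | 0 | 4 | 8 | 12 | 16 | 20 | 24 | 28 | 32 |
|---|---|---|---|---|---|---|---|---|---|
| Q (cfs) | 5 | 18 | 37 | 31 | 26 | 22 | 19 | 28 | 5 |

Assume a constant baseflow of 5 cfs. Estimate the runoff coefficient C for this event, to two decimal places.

C ≈ 0.43

ΣQ_DR = 146.0 cfs; V = ΣQ_DR·Δt = 2.102 × 10^6 ft³.
Runoff depth d = V / A = 1.730 in.
C = d / P = 1.730 / 4.04 = 0.43.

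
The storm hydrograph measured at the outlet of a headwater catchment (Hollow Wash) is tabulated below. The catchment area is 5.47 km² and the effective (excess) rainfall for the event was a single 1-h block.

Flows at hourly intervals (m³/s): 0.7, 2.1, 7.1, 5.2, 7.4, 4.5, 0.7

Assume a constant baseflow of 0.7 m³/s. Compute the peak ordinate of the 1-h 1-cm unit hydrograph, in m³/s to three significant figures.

U_p ≈ 4.47 m³/s

Direct runoff: 0.0, 1.4, 6.4, 4.5, 6.7, 3.8, 0.0 m³/s; ΣQ_DR = 22.80 m³/s, peak = 6.7 m³/s.
Runoff depth d = ΣQ_DR·Δt / A = 22.80 × 3600 / (5.47 km²) = 15.01 mm.
The 1-cm UH is the DRH scaled by (10 mm)/d, so U_p = 6.7 × 10/15.01 = 4.47 m³/s.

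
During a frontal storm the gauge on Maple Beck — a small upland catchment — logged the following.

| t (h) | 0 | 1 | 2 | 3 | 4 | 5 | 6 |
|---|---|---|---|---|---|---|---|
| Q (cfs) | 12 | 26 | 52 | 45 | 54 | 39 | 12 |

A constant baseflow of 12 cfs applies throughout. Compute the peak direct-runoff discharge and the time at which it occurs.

Subtracting baseflow gives direct-runoff ordinates: 0.0, 14.0, 40.0, 33.0, 42.0, 27.0, 0.0 cfs.
The maximum is 42.0 cfs, occurring at the reading for t = 4 h.

Q_p = 42.0 cfs at t = 4 h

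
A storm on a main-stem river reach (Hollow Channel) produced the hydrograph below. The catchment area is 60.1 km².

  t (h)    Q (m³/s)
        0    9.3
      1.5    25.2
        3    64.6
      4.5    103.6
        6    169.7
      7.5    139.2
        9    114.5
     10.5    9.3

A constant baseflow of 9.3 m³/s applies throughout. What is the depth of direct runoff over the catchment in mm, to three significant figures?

Direct runoff: 0.0, 15.9, 55.3, 94.3, 160.4, 129.9, 105.2, 0.0 m³/s; ΣQ_DR = 561.0 m³/s.
V = ΣQ_DR · Δt = 561.0 × 5400 s = 3.029 × 10^6 m³.
Over A = 60.1 km², depth = V / A = 50.4 mm.

d ≈ 50.4 mm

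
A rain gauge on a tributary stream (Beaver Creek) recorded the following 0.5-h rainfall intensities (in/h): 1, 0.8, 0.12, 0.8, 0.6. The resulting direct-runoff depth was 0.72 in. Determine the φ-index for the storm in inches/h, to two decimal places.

φ ≈ 0.44 in/h

Only the 4 blocks with intensity above φ contribute runoff: 1, 0.8, 0.8, 0.6 in/h.
Σ(I−φ)·Δt = d  ⇒  (1+0.8+0.8+0.6 − 4φ)·0.5 = 0.72
φ = (3.200 − 0.72/0.5) / 4 = 0.44 in/h.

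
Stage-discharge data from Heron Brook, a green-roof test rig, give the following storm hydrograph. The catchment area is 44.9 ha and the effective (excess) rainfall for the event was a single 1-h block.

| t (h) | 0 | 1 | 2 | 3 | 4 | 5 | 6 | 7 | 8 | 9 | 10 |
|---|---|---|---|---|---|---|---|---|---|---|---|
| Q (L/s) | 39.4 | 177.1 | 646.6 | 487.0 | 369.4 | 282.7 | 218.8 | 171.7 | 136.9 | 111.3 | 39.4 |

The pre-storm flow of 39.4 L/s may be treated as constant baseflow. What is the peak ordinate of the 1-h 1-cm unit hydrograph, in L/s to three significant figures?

Direct runoff: 0.0, 137.7, 607.2, 447.6, 330.0, 243.3, 179.4, 132.3, 97.5, 71.9, 0.0 L/s; ΣQ_DR = 2247 L/s, peak = 607.2 L/s.
Runoff depth d = ΣQ_DR·Δt / A = 2247 × 3600 / (44.9 ha) = 18.02 mm.
The 1-cm UH is the DRH scaled by (10 mm)/d, so U_p = 607.2 × 10/18.02 = 337 L/s.

U_p ≈ 337 L/s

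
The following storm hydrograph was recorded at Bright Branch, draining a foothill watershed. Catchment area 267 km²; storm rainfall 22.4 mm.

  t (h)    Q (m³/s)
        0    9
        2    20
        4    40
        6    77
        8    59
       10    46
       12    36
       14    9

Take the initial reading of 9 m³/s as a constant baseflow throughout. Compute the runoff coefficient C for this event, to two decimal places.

C ≈ 0.27

ΣQ_DR = 224.0 m³/s; V = ΣQ_DR·Δt = 1.613 × 10^6 m³.
Runoff depth d = V / A = 6.040 mm.
C = d / P = 6.040 / 22.4 = 0.27.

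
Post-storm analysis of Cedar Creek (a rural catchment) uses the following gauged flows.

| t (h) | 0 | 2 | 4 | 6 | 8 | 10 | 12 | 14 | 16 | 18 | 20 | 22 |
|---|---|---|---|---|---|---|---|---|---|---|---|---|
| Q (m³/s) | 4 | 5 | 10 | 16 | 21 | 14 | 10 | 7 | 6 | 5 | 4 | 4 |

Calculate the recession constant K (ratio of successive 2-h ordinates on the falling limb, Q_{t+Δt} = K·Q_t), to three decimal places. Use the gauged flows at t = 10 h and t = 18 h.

Using the recession-limb readings at t = 10 h and t = 18 h: Q falls from 14 to 5 m³/s over 4 intervals.
K = (Q₂/Q₁)^(1/4) = (5/14)^(1/4) = 0.773.

K ≈ 0.773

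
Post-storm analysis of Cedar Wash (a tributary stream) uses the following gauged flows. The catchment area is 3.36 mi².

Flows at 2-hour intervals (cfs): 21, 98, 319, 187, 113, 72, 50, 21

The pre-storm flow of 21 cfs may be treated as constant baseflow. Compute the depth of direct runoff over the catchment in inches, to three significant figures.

d ≈ 0.658 in

Direct runoff: 0.0, 77.0, 298.0, 166.0, 92.0, 51.0, 29.0, 0.0 cfs; ΣQ_DR = 713.0 cfs.
V = ΣQ_DR · Δt = 713.0 × 7200 s = 5.134 × 10^6 ft³.
Over A = 3.36 mi², depth = V / A = 0.658 in.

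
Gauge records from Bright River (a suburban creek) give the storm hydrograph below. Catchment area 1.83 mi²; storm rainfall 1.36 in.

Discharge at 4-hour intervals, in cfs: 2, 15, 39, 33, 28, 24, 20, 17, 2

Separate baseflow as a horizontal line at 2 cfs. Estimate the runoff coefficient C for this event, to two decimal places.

ΣQ_DR = 162.0 cfs; V = ΣQ_DR·Δt = 2.333 × 10^6 ft³.
Runoff depth d = V / A = 0.5487 in.
C = d / P = 0.5487 / 1.36 = 0.40.

C ≈ 0.40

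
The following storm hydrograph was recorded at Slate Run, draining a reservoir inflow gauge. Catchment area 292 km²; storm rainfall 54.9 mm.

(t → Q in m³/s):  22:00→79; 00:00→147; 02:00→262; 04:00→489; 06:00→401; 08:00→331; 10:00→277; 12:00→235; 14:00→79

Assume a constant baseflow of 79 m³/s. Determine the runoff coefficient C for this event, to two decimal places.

C ≈ 0.71

ΣQ_DR = 1589 m³/s; V = ΣQ_DR·Δt = 1.144 × 10^7 m³.
Runoff depth d = V / A = 39.18 mm.
C = d / P = 39.18 / 54.9 = 0.71.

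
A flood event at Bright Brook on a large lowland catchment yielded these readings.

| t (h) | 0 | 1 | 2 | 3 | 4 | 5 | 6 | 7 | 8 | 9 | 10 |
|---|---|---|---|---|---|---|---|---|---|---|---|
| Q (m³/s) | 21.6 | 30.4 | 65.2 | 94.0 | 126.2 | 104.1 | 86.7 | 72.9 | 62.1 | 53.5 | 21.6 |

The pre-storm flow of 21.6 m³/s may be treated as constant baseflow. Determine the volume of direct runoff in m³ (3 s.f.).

Direct-runoff ordinates (Q − Q_b): 0.0, 8.8, 43.6, 72.4, 104.6, 82.5, 65.1, 51.3, 40.5, 31.9, 0.0 m³/s.
ΣQ_DR = 500.7 m³/s.
With Δt = 1 h = 3600 s, V = ΣQ_DR · Δt = 500.7 × 3600 = 1.80 × 10^6 m³.

V ≈ 1.80 × 10^6 m³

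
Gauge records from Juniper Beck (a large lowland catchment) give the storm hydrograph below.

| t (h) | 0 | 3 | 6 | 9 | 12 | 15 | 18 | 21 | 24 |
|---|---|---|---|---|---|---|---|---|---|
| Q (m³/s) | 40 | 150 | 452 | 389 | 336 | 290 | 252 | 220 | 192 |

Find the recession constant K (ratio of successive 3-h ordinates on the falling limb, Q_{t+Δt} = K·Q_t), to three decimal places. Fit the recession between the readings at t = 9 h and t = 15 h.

Using the recession-limb readings at t = 9 h and t = 15 h: Q falls from 389 to 290 m³/s over 2 intervals.
K = (Q₂/Q₁)^(1/2) = (290/389)^(1/2) = 0.863.

K ≈ 0.863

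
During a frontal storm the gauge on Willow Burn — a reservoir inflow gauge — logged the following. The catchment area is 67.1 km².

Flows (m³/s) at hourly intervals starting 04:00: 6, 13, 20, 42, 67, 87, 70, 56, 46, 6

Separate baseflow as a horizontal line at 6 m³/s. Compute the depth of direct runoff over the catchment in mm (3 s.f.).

d ≈ 18.9 mm

Direct runoff: 0.0, 7.0, 14.0, 36.0, 61.0, 81.0, 64.0, 50.0, 40.0, 0.0 m³/s; ΣQ_DR = 353.0 m³/s.
V = ΣQ_DR · Δt = 353.0 × 3600 s = 1.271 × 10^6 m³.
Over A = 67.1 km², depth = V / A = 18.9 mm.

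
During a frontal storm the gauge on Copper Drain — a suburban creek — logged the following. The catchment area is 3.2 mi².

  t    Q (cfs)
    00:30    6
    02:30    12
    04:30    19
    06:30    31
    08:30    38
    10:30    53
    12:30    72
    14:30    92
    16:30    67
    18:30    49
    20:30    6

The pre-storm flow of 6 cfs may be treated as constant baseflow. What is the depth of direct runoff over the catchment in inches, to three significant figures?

d ≈ 0.367 in

Direct runoff: 0.0, 6.0, 13.0, 25.0, 32.0, 47.0, 66.0, 86.0, 61.0, 43.0, 0.0 cfs; ΣQ_DR = 379.0 cfs.
V = ΣQ_DR · Δt = 379.0 × 7200 s = 2.729 × 10^6 ft³.
Over A = 3.2 mi², depth = V / A = 0.367 in.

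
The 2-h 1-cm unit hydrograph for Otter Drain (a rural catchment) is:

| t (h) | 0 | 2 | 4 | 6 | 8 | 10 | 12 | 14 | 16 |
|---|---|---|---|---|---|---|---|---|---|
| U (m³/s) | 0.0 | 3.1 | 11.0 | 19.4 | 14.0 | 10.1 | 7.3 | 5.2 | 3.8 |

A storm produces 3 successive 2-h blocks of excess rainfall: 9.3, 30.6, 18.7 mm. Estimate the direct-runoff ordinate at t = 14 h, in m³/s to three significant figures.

Q ≈ 46.1 m³/s

By discrete convolution, Q_j = Σ (P_i / 10 mm) · U_{j−i}.
At t = 14 h (j=7): Q = (9.3/10)·5.2 + (30.6/10)·7.3 + (18.7/10)·10.1 = 46.1 m³/s.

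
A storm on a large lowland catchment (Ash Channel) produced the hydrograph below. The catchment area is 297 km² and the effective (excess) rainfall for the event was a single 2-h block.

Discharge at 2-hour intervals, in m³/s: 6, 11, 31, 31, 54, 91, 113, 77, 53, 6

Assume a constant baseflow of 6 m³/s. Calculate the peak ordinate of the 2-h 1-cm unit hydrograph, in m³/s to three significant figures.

Direct runoff: 0.0, 5.0, 25.0, 25.0, 48.0, 85.0, 107.0, 71.0, 47.0, 0.0 m³/s; ΣQ_DR = 413.0 m³/s, peak = 107.0 m³/s.
Runoff depth d = ΣQ_DR·Δt / A = 413.0 × 7200 / (297 km²) = 10.01 mm.
The 1-cm UH is the DRH scaled by (10 mm)/d, so U_p = 107.0 × 10/10.01 = 107 m³/s.

U_p ≈ 107 m³/s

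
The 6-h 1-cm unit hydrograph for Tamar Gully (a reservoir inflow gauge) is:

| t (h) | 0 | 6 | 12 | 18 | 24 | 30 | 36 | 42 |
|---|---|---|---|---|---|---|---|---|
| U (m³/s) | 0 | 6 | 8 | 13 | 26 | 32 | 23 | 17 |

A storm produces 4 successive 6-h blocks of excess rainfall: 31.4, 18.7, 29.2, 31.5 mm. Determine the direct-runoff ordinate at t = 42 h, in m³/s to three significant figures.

Q ≈ 272 m³/s

By discrete convolution, Q_j = Σ (P_i / 10 mm) · U_{j−i}.
At t = 42 h (j=7): Q = (31.4/10)·17 + (18.7/10)·23 + (29.2/10)·32 + (31.5/10)·26 = 272 m³/s.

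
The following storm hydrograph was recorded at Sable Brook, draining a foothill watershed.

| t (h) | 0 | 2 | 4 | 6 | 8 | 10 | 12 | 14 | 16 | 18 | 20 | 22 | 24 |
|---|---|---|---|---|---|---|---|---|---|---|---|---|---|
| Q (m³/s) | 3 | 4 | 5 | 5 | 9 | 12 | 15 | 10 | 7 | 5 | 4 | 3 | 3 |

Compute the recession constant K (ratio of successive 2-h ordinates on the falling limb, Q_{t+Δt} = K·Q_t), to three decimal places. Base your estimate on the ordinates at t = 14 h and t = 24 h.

Using the recession-limb readings at t = 14 h and t = 24 h: Q falls from 10 to 3 m³/s over 5 intervals.
K = (Q₂/Q₁)^(1/5) = (3/10)^(1/5) = 0.786.

K ≈ 0.786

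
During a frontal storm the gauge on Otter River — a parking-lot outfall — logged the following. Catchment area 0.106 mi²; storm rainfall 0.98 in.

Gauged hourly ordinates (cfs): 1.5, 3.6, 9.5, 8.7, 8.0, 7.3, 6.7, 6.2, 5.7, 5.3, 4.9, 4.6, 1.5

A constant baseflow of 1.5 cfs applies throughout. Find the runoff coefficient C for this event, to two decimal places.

ΣQ_DR = 54.00 cfs; V = ΣQ_DR·Δt = 1.944 × 10^5 ft³.
Runoff depth d = V / A = 0.7894 in.
C = d / P = 0.7894 / 0.98 = 0.81.

C ≈ 0.81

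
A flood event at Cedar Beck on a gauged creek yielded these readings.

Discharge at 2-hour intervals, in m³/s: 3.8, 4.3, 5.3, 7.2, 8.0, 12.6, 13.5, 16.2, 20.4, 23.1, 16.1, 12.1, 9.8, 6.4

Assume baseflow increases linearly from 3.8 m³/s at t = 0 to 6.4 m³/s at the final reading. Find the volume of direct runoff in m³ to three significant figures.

Direct-runoff ordinates (Q − Q_b): 0.00, 0.30, 1.10, 2.80, 3.40, 7.80, 8.50, 11.00, 15.00, 17.50, 10.30, 6.10, 3.60, 0.00 m³/s.
ΣQ_DR = 87.40 m³/s.
With Δt = 2 h = 7200 s, V = ΣQ_DR · Δt = 87.40 × 7200 = 6.29 × 10^5 m³.

V ≈ 6.29 × 10^5 m³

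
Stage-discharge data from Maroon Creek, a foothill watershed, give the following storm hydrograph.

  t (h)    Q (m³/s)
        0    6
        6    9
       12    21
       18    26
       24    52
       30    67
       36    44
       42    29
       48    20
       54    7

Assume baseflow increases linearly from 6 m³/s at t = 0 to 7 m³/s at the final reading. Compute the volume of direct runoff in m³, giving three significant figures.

Direct-runoff ordinates (Q − Q_b): 0.00, 2.89, 14.78, 19.67, 45.56, 60.44, 37.33, 22.22, 13.11, 0.00 m³/s.
ΣQ_DR = 216.0 m³/s.
With Δt = 6 h = 21600 s, V = ΣQ_DR · Δt = 216.0 × 21600 = 4.67 × 10^6 m³.

V ≈ 4.67 × 10^6 m³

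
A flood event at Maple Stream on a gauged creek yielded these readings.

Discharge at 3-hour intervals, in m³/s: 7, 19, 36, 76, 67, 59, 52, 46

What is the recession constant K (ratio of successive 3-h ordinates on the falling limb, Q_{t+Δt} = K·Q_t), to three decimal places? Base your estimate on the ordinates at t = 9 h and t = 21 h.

Using the recession-limb readings at t = 9 h and t = 21 h: Q falls from 76 to 46 m³/s over 4 intervals.
K = (Q₂/Q₁)^(1/4) = (46/76)^(1/4) = 0.882.

K ≈ 0.882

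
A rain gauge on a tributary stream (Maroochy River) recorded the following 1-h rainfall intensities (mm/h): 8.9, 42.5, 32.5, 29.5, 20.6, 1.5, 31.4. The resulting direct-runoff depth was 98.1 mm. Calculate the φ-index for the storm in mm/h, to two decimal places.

φ ≈ 11.68 mm/h

Only the 5 blocks with intensity above φ contribute runoff: 42.5, 32.5, 29.5, 20.6, 31.4 mm/h.
Σ(I−φ)·Δt = d  ⇒  (42.5+32.5+29.5+20.6+31.4 − 5φ)·1 = 98.1
φ = (156.5 − 98.1/1) / 5 = 11.68 mm/h.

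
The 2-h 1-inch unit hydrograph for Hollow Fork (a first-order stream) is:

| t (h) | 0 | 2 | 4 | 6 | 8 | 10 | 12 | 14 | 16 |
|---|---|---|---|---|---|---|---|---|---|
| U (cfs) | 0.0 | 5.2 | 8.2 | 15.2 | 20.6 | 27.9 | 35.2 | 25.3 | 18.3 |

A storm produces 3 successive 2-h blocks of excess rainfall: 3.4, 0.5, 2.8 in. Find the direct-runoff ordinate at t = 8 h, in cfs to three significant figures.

Q ≈ 101 cfs

By discrete convolution, Q_j = Σ (P_i / 1 in) · U_{j−i}.
At t = 8 h (j=4): Q = (3.4/1)·20.6 + (0.5/1)·15.2 + (2.8/1)·8.2 = 101 cfs.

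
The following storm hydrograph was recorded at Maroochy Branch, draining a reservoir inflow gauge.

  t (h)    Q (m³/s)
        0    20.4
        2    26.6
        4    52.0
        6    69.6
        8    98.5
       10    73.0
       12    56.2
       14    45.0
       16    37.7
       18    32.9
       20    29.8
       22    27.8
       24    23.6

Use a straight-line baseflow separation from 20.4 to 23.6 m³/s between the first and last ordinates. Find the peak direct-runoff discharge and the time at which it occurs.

Q_p = 77.03 m³/s at t = 8 h

Subtracting baseflow gives direct-runoff ordinates: 0.00, 5.93, 31.07, 48.40, 77.03, 51.27, 34.20, 22.73, 15.17, 10.10, 6.73, 4.47, 0.00 m³/s.
The maximum is 77.03 m³/s, occurring at the reading for t = 8 h.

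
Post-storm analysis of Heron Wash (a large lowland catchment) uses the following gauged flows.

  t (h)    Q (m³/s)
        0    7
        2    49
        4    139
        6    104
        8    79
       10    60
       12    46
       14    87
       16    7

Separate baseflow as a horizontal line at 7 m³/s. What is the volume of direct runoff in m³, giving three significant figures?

V ≈ 3.71 × 10^6 m³

Direct-runoff ordinates (Q − Q_b): 0.0, 42.0, 132.0, 97.0, 72.0, 53.0, 39.0, 80.0, 0.0 m³/s.
ΣQ_DR = 515.0 m³/s.
With Δt = 2 h = 7200 s, V = ΣQ_DR · Δt = 515.0 × 7200 = 3.71 × 10^6 m³.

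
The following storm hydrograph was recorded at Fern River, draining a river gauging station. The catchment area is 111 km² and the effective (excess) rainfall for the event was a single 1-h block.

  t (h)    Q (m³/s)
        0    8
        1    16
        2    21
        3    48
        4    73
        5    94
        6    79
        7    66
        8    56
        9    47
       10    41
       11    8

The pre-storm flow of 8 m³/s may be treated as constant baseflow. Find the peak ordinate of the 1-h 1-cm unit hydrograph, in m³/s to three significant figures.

Direct runoff: 0.0, 8.0, 13.0, 40.0, 65.0, 86.0, 71.0, 58.0, 48.0, 39.0, 33.0, 0.0 m³/s; ΣQ_DR = 461.0 m³/s, peak = 86.0 m³/s.
Runoff depth d = ΣQ_DR·Δt / A = 461.0 × 3600 / (111 km²) = 14.95 mm.
The 1-cm UH is the DRH scaled by (10 mm)/d, so U_p = 86.0 × 10/14.95 = 57.5 m³/s.

U_p ≈ 57.5 m³/s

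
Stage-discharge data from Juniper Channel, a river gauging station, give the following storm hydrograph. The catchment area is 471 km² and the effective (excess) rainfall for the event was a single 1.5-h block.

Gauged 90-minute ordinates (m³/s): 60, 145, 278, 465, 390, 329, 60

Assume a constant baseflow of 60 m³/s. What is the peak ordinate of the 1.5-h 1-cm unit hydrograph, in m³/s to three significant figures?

Direct runoff: 0.0, 85.0, 218.0, 405.0, 330.0, 269.0, 0.0 m³/s; ΣQ_DR = 1307 m³/s, peak = 405.0 m³/s.
Runoff depth d = ΣQ_DR·Δt / A = 1307 × 5400 / (471 km²) = 14.98 mm.
The 1-cm UH is the DRH scaled by (10 mm)/d, so U_p = 405.0 × 10/14.98 = 270 m³/s.

U_p ≈ 270 m³/s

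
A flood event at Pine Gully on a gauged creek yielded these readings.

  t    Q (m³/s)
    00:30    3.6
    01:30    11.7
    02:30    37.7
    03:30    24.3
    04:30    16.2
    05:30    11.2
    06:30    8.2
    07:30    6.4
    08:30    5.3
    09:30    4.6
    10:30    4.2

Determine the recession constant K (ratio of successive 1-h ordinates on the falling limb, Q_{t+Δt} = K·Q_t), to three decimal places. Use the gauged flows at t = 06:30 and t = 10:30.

K ≈ 0.846

Using the recession-limb readings at t = 06:30 and t = 10:30: Q falls from 8.2 to 4.2 m³/s over 4 intervals.
K = (Q₂/Q₁)^(1/4) = (4.2/8.2)^(1/4) = 0.846.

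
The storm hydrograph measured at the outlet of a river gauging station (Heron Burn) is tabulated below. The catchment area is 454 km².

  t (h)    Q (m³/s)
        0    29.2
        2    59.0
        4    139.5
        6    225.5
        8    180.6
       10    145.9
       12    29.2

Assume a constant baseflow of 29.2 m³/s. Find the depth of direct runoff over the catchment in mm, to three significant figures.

Direct runoff: 0.0, 29.8, 110.3, 196.3, 151.4, 116.7, 0.0 m³/s; ΣQ_DR = 604.5 m³/s.
V = ΣQ_DR · Δt = 604.5 × 7200 s = 4.352 × 10^6 m³.
Over A = 454 km², depth = V / A = 9.59 mm.

d ≈ 9.59 mm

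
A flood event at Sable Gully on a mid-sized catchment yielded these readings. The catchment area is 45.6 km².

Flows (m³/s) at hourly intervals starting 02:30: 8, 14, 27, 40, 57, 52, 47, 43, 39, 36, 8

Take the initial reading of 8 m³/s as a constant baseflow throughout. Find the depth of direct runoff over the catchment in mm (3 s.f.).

Direct runoff: 0.0, 6.0, 19.0, 32.0, 49.0, 44.0, 39.0, 35.0, 31.0, 28.0, 0.0 m³/s; ΣQ_DR = 283.0 m³/s.
V = ΣQ_DR · Δt = 283.0 × 3600 s = 1.019 × 10^6 m³.
Over A = 45.6 km², depth = V / A = 22.3 mm.

d ≈ 22.3 mm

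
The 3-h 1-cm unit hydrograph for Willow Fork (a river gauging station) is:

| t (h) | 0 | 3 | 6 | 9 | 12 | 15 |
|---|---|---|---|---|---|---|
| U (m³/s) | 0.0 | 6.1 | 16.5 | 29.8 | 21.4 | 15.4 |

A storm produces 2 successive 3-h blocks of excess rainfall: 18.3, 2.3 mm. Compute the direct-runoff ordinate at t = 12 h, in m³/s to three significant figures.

By discrete convolution, Q_j = Σ (P_i / 10 mm) · U_{j−i}.
At t = 12 h (j=4): Q = (18.3/10)·21.4 + (2.3/10)·29.8 = 46.0 m³/s.

Q ≈ 46.0 m³/s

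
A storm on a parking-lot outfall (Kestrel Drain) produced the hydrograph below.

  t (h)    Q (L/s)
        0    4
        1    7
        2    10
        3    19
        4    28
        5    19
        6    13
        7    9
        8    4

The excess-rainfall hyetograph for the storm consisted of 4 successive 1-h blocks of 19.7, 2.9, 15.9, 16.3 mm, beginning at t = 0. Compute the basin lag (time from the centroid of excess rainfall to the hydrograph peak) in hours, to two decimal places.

Centroid of excess rainfall: t_c = Σ P_i·t̄_i / ΣP_i = 2.0255 h (block centres at 0.5, 1.5, 2.5, 3.5 h).
Hydrograph peak occurs at t = 4 h, so basin lag t_L = 4 − 2.0255 = 1.97 h.

t_L ≈ 1.97 h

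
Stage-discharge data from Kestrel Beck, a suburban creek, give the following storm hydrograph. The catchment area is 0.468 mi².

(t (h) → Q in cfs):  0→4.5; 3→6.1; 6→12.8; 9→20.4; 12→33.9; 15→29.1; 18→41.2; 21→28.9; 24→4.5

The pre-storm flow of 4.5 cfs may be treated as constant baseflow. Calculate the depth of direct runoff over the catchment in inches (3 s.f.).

d ≈ 1.40 in

Direct runoff: 0.0, 1.6, 8.3, 15.9, 29.4, 24.6, 36.7, 24.4, 0.0 cfs; ΣQ_DR = 140.9 cfs.
V = ΣQ_DR · Δt = 140.9 × 10800 s = 1.522 × 10^6 ft³.
Over A = 0.468 mi², depth = V / A = 1.40 in.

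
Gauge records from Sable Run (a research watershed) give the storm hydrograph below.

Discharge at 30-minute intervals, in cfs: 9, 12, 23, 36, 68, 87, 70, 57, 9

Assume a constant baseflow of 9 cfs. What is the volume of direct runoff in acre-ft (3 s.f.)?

Direct-runoff ordinates (Q − Q_b): 0.0, 3.0, 14.0, 27.0, 59.0, 78.0, 61.0, 48.0, 0.0 cfs.
ΣQ_DR = 290.0 cfs.
With Δt = 0.5 h = 1800 s, V = ΣQ_DR · Δt = 290.0 × 1800 = 5.22 × 10^5 ft³ = 12.0 acre-ft.

V ≈ 12.0 acre-ft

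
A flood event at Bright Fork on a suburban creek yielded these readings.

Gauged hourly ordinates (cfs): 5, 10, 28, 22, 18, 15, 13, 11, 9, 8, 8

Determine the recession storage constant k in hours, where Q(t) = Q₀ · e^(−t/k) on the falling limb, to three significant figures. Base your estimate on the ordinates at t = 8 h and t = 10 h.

On the falling limb, Q drops from 9 to 8 cfs between t = 8 h and t = 10 h (Δt = 2 h).
k = −Δt / ln(Q₂/Q₁) = −2 / ln(8/9) = 17.0 h.

k ≈ 17.0 h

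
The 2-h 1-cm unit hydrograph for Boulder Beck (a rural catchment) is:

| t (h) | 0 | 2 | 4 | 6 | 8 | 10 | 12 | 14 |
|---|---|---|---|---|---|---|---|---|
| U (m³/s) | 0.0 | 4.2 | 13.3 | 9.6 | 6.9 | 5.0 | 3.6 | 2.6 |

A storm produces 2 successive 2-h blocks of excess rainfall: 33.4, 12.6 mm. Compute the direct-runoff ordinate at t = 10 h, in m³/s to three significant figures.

Q ≈ 25.4 m³/s

By discrete convolution, Q_j = Σ (P_i / 10 mm) · U_{j−i}.
At t = 10 h (j=5): Q = (33.4/10)·5.0 + (12.6/10)·6.9 = 25.4 m³/s.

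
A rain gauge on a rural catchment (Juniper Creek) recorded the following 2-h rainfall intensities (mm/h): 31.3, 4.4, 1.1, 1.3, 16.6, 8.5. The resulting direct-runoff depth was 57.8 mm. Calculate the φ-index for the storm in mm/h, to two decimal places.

Only the 2 blocks with intensity above φ contribute runoff: 31.3, 16.6 mm/h.
Σ(I−φ)·Δt = d  ⇒  (31.3+16.6 − 2φ)·2 = 57.8
φ = (47.90 − 57.8/2) / 2 = 9.50 mm/h.

φ ≈ 9.50 mm/h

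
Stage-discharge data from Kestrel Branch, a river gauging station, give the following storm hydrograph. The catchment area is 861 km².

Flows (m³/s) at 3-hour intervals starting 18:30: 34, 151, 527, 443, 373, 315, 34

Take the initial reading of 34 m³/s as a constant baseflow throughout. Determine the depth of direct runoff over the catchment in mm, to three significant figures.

Direct runoff: 0.0, 117.0, 493.0, 409.0, 339.0, 281.0, 0.0 m³/s; ΣQ_DR = 1639 m³/s.
V = ΣQ_DR · Δt = 1639 × 10800 s = 1.770 × 10^7 m³.
Over A = 861 km², depth = V / A = 20.6 mm.

d ≈ 20.6 mm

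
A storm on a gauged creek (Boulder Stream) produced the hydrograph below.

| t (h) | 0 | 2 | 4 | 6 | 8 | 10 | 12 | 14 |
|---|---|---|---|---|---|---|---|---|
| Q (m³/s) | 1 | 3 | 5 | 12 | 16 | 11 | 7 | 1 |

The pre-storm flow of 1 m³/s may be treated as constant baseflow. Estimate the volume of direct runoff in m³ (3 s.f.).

Direct-runoff ordinates (Q − Q_b): 0.0, 2.0, 4.0, 11.0, 15.0, 10.0, 6.0, 0.0 m³/s.
ΣQ_DR = 48.00 m³/s.
With Δt = 2 h = 7200 s, V = ΣQ_DR · Δt = 48.00 × 7200 = 3.46 × 10^5 m³.

V ≈ 3.46 × 10^5 m³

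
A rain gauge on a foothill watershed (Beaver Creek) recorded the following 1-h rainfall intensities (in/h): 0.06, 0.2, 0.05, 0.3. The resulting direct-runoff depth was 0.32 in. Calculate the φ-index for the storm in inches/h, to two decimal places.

Only the 2 blocks with intensity above φ contribute runoff: 0.2, 0.3 in/h.
Σ(I−φ)·Δt = d  ⇒  (0.2+0.3 − 2φ)·1 = 0.32
φ = (0.5000 − 0.32/1) / 2 = 0.09 in/h.

φ ≈ 0.09 in/h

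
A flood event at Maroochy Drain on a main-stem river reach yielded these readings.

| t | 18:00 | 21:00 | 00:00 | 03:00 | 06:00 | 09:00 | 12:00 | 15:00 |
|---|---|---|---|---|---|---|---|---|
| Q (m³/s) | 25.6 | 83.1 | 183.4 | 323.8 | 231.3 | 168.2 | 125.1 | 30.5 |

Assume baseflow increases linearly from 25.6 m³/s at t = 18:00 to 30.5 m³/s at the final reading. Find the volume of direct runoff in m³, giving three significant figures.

V ≈ 1.02 × 10^7 m³

Direct-runoff ordinates (Q − Q_b): 0.00, 56.80, 156.40, 296.10, 202.90, 139.10, 95.30, 0.00 m³/s.
ΣQ_DR = 946.6 m³/s.
With Δt = 3 h = 10800 s, V = ΣQ_DR · Δt = 946.6 × 10800 = 1.02 × 10^7 m³.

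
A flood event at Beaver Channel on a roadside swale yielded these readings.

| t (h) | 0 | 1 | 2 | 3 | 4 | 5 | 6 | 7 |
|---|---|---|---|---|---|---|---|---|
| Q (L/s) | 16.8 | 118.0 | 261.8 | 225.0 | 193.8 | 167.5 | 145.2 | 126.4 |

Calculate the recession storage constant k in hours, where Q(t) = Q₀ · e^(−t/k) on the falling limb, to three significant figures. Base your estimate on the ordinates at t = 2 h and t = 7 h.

On the falling limb, Q drops from 261.8 to 126.4 L/s between t = 2 h and t = 7 h (Δt = 5 h).
k = −Δt / ln(Q₂/Q₁) = −5 / ln(126.4/261.8) = 6.87 h.

k ≈ 6.87 h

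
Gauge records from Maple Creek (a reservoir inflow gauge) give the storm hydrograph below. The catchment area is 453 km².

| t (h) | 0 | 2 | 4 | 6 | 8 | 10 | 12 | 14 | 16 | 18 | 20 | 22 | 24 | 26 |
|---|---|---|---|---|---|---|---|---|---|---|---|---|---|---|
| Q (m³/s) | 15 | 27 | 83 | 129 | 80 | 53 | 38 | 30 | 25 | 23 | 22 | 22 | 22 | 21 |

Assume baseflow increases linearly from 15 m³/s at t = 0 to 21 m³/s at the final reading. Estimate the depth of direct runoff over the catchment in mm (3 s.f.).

d ≈ 5.37 mm

Direct runoff: 0.00, 11.54, 67.08, 112.62, 63.15, 35.69, 20.23, 11.77, 6.31, 3.85, 2.38, 1.92, 1.46, 0.00 m³/s; ΣQ_DR = 338.0 m³/s.
V = ΣQ_DR · Δt = 338.0 × 7200 s = 2.434 × 10^6 m³.
Over A = 453 km², depth = V / A = 5.37 mm.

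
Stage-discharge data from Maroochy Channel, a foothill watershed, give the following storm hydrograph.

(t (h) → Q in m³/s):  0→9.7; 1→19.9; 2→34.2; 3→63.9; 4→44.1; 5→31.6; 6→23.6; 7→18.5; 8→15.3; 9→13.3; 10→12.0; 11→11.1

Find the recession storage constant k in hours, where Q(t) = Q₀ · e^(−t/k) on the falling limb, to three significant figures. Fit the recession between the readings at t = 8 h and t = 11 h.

k ≈ 9.35 h

On the falling limb, Q drops from 15.3 to 11.1 m³/s between t = 8 h and t = 11 h (Δt = 3 h).
k = −Δt / ln(Q₂/Q₁) = −3 / ln(11.1/15.3) = 9.35 h.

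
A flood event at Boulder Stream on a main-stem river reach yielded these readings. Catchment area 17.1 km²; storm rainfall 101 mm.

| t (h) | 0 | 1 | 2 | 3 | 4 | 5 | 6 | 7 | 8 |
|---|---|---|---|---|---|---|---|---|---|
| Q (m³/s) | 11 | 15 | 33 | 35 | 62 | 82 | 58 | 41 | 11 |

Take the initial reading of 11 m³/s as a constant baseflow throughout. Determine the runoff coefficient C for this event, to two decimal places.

C ≈ 0.52

ΣQ_DR = 249.0 m³/s; V = ΣQ_DR·Δt = 8.964 × 10^5 m³.
Runoff depth d = V / A = 52.42 mm.
C = d / P = 52.42 / 101 = 0.52.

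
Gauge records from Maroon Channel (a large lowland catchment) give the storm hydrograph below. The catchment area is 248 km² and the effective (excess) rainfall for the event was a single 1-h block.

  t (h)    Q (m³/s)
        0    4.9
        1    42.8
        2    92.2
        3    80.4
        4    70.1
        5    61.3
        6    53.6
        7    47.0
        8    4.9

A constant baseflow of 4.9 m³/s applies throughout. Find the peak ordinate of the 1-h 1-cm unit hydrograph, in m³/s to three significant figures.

Direct runoff: 0.0, 37.9, 87.3, 75.5, 65.2, 56.4, 48.7, 42.1, 0.0 m³/s; ΣQ_DR = 413.1 m³/s, peak = 87.3 m³/s.
Runoff depth d = ΣQ_DR·Δt / A = 413.1 × 3600 / (248 km²) = 5.997 mm.
The 1-cm UH is the DRH scaled by (10 mm)/d, so U_p = 87.3 × 10/5.997 = 146 m³/s.

U_p ≈ 146 m³/s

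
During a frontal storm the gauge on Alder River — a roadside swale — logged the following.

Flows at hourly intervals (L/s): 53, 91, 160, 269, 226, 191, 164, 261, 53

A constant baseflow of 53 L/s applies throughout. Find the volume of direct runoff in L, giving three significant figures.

V ≈ 3.57 × 10^6 L

Direct-runoff ordinates (Q − Q_b): 0.0, 38.0, 107.0, 216.0, 173.0, 138.0, 111.0, 208.0, 0.0 L/s.
ΣQ_DR = 991.0 L/s.
With Δt = 1 h = 3600 s, V = ΣQ_DR · Δt = 991.0 × 3600 = 3.57 × 10^6 L.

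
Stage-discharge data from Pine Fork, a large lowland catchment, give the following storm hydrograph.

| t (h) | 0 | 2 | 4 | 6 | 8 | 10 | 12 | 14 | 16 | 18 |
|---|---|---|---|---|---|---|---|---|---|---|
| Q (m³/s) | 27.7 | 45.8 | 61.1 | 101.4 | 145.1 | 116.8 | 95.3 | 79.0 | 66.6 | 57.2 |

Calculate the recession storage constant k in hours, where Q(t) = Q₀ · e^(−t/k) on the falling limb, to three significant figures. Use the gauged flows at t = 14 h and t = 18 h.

On the falling limb, Q drops from 79.0 to 57.2 m³/s between t = 14 h and t = 18 h (Δt = 4 h).
k = −Δt / ln(Q₂/Q₁) = −4 / ln(57.2/79.0) = 12.4 h.

k ≈ 12.4 h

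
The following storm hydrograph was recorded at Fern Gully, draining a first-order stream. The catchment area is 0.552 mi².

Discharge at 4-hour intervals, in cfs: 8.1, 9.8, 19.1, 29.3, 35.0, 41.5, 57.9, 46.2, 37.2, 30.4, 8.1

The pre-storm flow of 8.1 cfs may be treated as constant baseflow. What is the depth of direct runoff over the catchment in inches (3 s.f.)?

d ≈ 2.62 in

Direct runoff: 0.0, 1.7, 11.0, 21.2, 26.9, 33.4, 49.8, 38.1, 29.1, 22.3, 0.0 cfs; ΣQ_DR = 233.5 cfs.
V = ΣQ_DR · Δt = 233.5 × 14400 s = 3.362 × 10^6 ft³.
Over A = 0.552 mi², depth = V / A = 2.62 in.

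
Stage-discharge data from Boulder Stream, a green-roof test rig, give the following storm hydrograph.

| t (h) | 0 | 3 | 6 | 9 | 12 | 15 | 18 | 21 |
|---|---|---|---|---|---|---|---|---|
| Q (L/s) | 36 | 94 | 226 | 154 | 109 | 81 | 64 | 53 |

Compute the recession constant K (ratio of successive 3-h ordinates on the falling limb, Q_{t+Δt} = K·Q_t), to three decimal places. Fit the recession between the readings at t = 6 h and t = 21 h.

K ≈ 0.748

Using the recession-limb readings at t = 6 h and t = 21 h: Q falls from 226 to 53 L/s over 5 intervals.
K = (Q₂/Q₁)^(1/5) = (53/226)^(1/5) = 0.748.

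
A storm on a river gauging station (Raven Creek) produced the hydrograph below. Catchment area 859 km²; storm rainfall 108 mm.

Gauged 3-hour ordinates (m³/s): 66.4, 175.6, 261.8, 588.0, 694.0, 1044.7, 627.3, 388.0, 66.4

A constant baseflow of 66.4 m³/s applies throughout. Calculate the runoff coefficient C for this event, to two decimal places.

C ≈ 0.39

ΣQ_DR = 3315 m³/s; V = ΣQ_DR·Δt = 3.580 × 10^7 m³.
Runoff depth d = V / A = 41.67 mm.
C = d / P = 41.67 / 108 = 0.39.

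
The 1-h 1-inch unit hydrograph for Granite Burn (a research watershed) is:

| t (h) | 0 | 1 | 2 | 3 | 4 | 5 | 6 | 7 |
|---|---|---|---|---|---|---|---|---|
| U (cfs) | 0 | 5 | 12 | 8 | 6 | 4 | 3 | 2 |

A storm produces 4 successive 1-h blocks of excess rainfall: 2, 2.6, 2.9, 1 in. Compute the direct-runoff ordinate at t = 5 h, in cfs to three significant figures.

Q ≈ 58.8 cfs

By discrete convolution, Q_j = Σ (P_i / 1 in) · U_{j−i}.
At t = 5 h (j=5): Q = (2/1)·4 + (2.6/1)·6 + (2.9/1)·8 + (1/1)·12 = 58.8 cfs.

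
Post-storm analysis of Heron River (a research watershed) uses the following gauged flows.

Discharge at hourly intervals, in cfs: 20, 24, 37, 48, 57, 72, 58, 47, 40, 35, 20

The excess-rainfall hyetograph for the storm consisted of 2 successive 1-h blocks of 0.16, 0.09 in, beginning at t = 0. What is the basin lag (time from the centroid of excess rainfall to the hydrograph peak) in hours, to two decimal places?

Centroid of excess rainfall: t_c = Σ P_i·t̄_i / ΣP_i = 0.8600 h (block centres at 0.5, 1.5 h).
Hydrograph peak occurs at t = 5 h, so basin lag t_L = 5 − 0.8600 = 4.14 h.

t_L ≈ 4.14 h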